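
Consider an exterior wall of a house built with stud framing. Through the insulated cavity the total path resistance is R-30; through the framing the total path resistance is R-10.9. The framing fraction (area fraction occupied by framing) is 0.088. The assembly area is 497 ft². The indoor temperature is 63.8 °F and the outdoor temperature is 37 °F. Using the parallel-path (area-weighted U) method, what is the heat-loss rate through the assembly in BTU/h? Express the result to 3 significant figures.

512 BTU/h

U_eff = 0.912/30 + 0.088/10.9 = 0.0304 + 0.008073 = 0.03847
R_eff = 1/U_eff = 25.99 ft²·°F·h/BTU
Q = 497 × (63.8 − 37) / 25.99 = 512.5 BTU/h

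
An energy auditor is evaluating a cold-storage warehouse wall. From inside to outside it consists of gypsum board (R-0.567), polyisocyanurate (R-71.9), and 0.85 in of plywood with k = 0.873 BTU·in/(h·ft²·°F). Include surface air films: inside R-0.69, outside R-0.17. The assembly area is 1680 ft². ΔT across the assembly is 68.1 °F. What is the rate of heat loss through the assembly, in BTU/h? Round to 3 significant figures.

0.85/0.873 = 0.9737
R_total = 0.69 + 0.567 + 71.9 + 0.9737 + 0.17 = 74.3 ft²·°F·h/BTU
Q = A·ΔT/R = 1680 × 68.1 / 74.3 = 1540 BTU/h

1540 BTU/h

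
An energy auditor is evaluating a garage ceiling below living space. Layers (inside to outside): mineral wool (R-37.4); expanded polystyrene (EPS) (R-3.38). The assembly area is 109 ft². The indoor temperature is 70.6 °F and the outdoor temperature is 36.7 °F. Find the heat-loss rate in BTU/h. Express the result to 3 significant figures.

R_total = 37.4 + 3.38 = 40.78 ft²·°F·h/BTU
Q = A·ΔT/R = 109 × (70.6 − 36.7) / 40.78 = 90.61 BTU/h

90.6 BTU/h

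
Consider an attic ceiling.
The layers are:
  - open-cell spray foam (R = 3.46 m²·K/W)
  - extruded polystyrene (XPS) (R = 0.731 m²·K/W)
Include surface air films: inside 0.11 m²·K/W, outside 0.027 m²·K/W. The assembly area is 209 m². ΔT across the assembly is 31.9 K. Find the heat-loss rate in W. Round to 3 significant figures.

1540 W

R_total = 0.11 + 3.46 + 0.731 + 0.027 = 4.328 m²·K/W
Q = A·ΔT/R = 209 × 31.9 / 4.328 = 1540 W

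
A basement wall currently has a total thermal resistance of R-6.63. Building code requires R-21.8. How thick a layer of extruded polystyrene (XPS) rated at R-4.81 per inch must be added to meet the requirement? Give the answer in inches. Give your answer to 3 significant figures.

3.15 in

ΔR = 21.8 − 6.63 = 15.17 ft²·°F·h/BTU
L = ΔR / (R/in) = 15.17/4.81 = 3.154 in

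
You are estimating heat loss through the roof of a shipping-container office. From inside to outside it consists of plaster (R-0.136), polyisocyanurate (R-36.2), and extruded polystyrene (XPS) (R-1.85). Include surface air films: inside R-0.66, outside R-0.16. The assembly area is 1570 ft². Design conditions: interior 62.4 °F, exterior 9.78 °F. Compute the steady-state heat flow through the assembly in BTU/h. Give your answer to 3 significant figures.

R_total = 0.66 + 0.136 + 36.2 + 1.85 + 0.16 = 39.01 ft²·°F·h/BTU
Q = A·ΔT/R = 1570 × (62.4 − 9.78) / 39.01 = 2118 BTU/h

2120 BTU/h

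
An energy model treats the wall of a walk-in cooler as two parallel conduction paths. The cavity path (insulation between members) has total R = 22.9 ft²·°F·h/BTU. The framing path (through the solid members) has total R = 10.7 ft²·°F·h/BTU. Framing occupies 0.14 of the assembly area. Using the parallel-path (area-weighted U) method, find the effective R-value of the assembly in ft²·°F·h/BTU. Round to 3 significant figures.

19.7 ft²·°F·h/BTU

U_eff = 0.86/22.9 + 0.14/10.7 = 0.03755 + 0.01308 = 0.05064
R_eff = 1/U_eff = 19.75 ft²·°F·h/BTU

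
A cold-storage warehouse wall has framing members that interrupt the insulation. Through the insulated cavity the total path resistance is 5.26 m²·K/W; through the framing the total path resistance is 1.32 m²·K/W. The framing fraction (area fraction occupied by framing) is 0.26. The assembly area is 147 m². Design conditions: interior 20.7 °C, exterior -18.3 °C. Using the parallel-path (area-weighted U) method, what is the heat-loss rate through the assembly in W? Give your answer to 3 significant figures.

U_eff = 0.74/5.26 + 0.26/1.32 = 0.1407 + 0.197 = 0.3377
R_eff = 1/U_eff = 2.962 m²·K/W
Q = 147 × (20.7 − (-18.3)) / 2.962 = 1936 W

1940 W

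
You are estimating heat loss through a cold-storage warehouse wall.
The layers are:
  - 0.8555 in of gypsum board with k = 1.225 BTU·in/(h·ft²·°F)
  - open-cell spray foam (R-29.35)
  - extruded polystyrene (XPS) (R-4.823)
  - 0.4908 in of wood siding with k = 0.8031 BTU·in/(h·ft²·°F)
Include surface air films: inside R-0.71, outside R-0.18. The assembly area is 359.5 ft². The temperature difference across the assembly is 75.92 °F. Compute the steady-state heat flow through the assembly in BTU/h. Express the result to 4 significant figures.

0.8555/1.225 = 0.69837
0.4908/0.8031 = 0.61113
R_total = 0.71 + 0.69837 + 29.35 + 4.823 + 0.61113 + 0.18 = 36.372 ft²·°F·h/BTU
Q = A·ΔT/R = 359.5 × 75.92 / 36.372 = 750.38 BTU/h

750.4 BTU/h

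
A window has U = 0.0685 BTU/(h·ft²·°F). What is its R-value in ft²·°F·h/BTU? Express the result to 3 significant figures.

14.6 ft²·°F·h/BTU

R = 1/U = 1/0.0685 = 14.6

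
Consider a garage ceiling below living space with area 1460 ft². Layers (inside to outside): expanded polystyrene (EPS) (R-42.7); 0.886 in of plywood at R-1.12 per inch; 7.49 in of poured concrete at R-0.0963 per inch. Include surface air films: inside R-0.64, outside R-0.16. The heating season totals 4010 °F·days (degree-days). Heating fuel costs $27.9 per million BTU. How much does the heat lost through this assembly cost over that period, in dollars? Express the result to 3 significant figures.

0.886 × 1.12 = 0.9923
7.49 × 0.0963 = 0.7213
R_total = 0.64 + 42.7 + 0.9923 + 0.7213 + 0.16 = 45.21 ft²·°F·h/BTU
E = A × HDD × 24 / R = 1460 × 4010 × 24 / 45.21 = 3108000 BTU
Cost = 3108000/10⁶ × 27.9 = $86.7

86.7 dollars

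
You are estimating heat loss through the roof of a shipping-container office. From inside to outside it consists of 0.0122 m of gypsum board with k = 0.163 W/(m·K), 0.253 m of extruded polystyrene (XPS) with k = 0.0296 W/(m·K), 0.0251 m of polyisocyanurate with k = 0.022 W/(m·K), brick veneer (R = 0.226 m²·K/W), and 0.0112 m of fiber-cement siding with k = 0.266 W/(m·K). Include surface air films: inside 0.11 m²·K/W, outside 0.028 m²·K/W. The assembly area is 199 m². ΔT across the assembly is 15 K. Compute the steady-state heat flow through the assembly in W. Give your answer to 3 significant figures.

294 W

0.0122/0.163 = 0.07485
0.253/0.0296 = 8.547
0.0251/0.022 = 1.141
0.0112/0.266 = 0.04211
R_total = 0.11 + 0.07485 + 8.547 + 1.141 + 0.226 + 0.04211 + 0.028 = 10.17 m²·K/W
Q = A·ΔT/R = 199 × 15 / 10.17 = 293.5 W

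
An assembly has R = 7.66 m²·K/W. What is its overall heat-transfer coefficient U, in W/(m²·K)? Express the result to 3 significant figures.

0.131 W/(m²·K)

U = 1/R = 1/7.66 = 0.1305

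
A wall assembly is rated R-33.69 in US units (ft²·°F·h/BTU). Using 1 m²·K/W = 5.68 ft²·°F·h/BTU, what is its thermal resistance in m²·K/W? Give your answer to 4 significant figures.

5.931 m²·K/W

R_SI = 33.69/5.68 = 5.9313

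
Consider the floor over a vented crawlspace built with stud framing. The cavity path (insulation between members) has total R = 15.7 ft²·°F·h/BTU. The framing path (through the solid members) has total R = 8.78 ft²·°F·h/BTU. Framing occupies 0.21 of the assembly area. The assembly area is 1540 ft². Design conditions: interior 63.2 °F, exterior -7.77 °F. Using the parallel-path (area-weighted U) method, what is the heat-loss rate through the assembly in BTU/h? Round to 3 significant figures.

8110 BTU/h

U_eff = 0.79/15.7 + 0.21/8.78 = 0.05032 + 0.02392 = 0.07424
R_eff = 1/U_eff = 13.47 ft²·°F·h/BTU
Q = 1540 × (63.2 − (-7.77)) / 13.47 = 8114 BTU/h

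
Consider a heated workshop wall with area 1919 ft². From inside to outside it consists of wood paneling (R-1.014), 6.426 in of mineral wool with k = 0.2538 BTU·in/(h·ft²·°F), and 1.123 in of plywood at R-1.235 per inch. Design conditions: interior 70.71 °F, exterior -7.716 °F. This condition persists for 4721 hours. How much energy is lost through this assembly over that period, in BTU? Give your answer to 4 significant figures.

25630000 BTU

6.426/0.2538 = 25.319
1.123 × 1.235 = 1.3869
R_total = 1.014 + 25.319 + 1.3869 = 27.72 ft²·°F·h/BTU
Q = 1919 × (70.71 − (-7.716)) / 27.72 = 5429.3 BTU/h
E = 5429.3 × 4721 = 25632000 BTU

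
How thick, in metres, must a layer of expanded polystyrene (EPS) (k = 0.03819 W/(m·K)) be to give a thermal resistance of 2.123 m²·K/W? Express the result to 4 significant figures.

0.08108 m

L = R·k = 2.123 × 0.03819 = 0.081077 m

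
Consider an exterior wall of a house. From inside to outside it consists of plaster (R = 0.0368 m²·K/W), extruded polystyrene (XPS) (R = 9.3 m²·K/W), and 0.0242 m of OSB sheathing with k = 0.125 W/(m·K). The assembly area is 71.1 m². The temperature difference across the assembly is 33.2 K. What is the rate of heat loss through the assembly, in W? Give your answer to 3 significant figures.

248 W

0.0242/0.125 = 0.1936
R_total = 0.0368 + 9.3 + 0.1936 = 9.53 m²·K/W
Q = A·ΔT/R = 71.1 × 33.2 / 9.53 = 247.7 W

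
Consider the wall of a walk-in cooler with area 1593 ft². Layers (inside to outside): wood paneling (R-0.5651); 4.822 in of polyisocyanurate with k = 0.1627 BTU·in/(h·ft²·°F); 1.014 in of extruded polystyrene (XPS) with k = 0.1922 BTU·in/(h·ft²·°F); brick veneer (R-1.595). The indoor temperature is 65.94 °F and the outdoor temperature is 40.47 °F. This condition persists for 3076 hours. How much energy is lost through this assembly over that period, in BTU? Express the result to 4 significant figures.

4.822/0.1627 = 29.637
1.014/0.1922 = 5.2758
R_total = 0.5651 + 29.637 + 5.2758 + 1.595 = 37.073 ft²·°F·h/BTU
Q = 1593 × (65.94 − 40.47) / 37.073 = 1094.4 BTU/h
E = 1094.4 × 3076 = 3366400 BTU

3366000 BTU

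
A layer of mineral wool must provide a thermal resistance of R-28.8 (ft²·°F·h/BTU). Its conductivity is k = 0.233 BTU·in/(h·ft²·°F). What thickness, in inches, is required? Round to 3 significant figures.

L = R × k = 28.8 × 0.233 = 6.71 in

6.71 in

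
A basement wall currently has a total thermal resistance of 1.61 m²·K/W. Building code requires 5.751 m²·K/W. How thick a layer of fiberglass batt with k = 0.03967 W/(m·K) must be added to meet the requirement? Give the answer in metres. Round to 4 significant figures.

0.1643 m

ΔR = 5.751 − 1.61 = 4.141 m²·K/W
L = ΔR × k = 4.141 × 0.03967 = 0.16427 m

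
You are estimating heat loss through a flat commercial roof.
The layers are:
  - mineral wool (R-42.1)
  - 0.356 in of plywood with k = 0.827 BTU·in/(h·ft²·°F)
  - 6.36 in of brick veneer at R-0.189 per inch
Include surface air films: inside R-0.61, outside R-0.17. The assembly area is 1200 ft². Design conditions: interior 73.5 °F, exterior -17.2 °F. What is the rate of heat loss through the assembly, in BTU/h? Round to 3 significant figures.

0.356/0.827 = 0.4305
6.36 × 0.189 = 1.202
R_total = 0.61 + 42.1 + 0.4305 + 1.202 + 0.17 = 44.51 ft²·°F·h/BTU
Q = A·ΔT/R = 1200 × (73.5 − (-17.2)) / 44.51 = 2445 BTU/h

2450 BTU/h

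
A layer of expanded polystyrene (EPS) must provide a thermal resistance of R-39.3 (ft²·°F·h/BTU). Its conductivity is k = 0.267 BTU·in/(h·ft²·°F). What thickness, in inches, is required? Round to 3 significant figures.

10.5 in

L = R × k = 39.3 × 0.267 = 10.49 in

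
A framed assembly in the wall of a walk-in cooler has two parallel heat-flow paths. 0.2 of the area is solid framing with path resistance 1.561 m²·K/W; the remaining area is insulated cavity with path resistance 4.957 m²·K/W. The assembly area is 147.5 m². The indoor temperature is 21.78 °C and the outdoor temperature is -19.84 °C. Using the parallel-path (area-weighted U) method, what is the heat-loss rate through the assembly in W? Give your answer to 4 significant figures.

1777 W

U_eff = 0.8/4.957 + 0.2/1.561 = 0.16139 + 0.12812 = 0.28951
R_eff = 1/U_eff = 3.4541 m²·K/W
Q = 147.5 × (21.78 − (-19.84)) / 3.4541 = 1777.3 W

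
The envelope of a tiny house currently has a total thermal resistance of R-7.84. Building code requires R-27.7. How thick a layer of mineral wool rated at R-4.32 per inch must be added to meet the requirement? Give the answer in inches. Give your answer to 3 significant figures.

4.60 in

ΔR = 27.7 − 7.84 = 19.86 ft²·°F·h/BTU
L = ΔR / (R/in) = 19.86/4.32 = 4.597 in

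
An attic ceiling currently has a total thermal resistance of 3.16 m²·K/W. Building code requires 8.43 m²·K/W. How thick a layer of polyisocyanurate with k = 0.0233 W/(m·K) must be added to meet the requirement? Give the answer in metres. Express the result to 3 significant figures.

0.123 m

ΔR = 8.43 − 3.16 = 5.27 m²·K/W
L = ΔR × k = 5.27 × 0.0233 = 0.1228 m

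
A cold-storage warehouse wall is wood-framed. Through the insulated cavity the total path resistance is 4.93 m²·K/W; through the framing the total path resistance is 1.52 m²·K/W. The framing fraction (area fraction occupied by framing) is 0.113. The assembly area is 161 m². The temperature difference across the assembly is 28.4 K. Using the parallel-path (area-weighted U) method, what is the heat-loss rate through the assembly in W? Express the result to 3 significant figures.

U_eff = 0.887/4.93 + 0.113/1.52 = 0.1799 + 0.07434 = 0.2543
R_eff = 1/U_eff = 3.933 m²·K/W
Q = 161 × 28.4 / 3.933 = 1163 W

1160 W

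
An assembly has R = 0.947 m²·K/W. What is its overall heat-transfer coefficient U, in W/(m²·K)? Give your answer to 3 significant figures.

U = 1/R = 1/0.947 = 1.056

1.06 W/(m²·K)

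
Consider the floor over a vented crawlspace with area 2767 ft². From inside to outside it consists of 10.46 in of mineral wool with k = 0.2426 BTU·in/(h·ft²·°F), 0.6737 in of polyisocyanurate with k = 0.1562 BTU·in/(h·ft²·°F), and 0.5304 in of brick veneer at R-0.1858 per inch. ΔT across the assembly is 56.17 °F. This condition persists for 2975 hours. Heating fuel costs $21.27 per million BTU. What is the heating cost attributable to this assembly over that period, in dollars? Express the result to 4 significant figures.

206.9 dollars

10.46/0.2426 = 43.116
0.6737/0.1562 = 4.3131
0.5304 × 0.1858 = 0.098548
R_total = 43.116 + 4.3131 + 0.098548 = 47.528 ft²·°F·h/BTU
Q = 2767 × 56.17 / 47.528 = 3270.1 BTU/h
E = 3270.1 × 2975 = 9728600 BTU
Cost = 9728600/10⁶ × 21.27 = $206.93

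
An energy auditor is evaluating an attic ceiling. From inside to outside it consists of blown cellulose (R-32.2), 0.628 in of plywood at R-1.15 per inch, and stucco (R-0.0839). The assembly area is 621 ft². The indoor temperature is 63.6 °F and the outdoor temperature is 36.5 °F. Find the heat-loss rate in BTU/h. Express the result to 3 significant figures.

0.628 × 1.15 = 0.7222
R_total = 32.2 + 0.7222 + 0.0839 = 33.01 ft²·°F·h/BTU
Q = A·ΔT/R = 621 × (63.6 − 36.5) / 33.01 = 509.9 BTU/h

510 BTU/h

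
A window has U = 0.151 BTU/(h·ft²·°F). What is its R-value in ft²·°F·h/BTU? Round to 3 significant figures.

R = 1/U = 1/0.151 = 6.623

6.62 ft²·°F·h/BTU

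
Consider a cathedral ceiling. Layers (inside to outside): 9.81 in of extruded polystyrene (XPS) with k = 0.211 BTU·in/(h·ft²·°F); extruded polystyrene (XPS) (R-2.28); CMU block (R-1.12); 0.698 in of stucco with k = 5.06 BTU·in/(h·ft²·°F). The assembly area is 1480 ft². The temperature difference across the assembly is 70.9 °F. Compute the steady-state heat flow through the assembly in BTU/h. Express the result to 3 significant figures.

2100 BTU/h

9.81/0.211 = 46.49
0.698/5.06 = 0.1379
R_total = 46.49 + 2.28 + 1.12 + 0.1379 = 50.03 ft²·°F·h/BTU
Q = A·ΔT/R = 1480 × 70.9 / 50.03 = 2097 BTU/h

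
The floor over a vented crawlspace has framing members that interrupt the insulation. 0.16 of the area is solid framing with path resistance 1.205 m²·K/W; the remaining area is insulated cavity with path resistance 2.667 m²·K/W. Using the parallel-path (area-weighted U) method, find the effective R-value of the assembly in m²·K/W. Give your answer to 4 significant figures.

2.233 m²·K/W

U_eff = 0.84/2.667 + 0.16/1.205 = 0.31496 + 0.13278 = 0.44774
R_eff = 1/U_eff = 2.2334 m²·K/W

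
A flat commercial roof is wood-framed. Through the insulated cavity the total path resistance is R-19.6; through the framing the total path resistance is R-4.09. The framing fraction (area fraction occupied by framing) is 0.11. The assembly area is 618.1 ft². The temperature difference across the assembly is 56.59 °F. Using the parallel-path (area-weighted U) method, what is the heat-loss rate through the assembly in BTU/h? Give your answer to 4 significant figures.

U_eff = 0.89/19.6 + 0.11/4.09 = 0.045408 + 0.026895 = 0.072303
R_eff = 1/U_eff = 13.831 ft²·°F·h/BTU
Q = 618.1 × 56.59 / 13.831 = 2529 BTU/h

2529 BTU/h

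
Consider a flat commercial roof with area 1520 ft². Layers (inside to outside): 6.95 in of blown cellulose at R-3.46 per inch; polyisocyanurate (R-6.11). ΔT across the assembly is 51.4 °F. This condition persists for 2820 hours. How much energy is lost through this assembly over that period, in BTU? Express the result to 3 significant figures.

7310000 BTU

6.95 × 3.46 = 24.05
R_total = 24.05 + 6.11 = 30.16 ft²·°F·h/BTU
Q = 1520 × 51.4 / 30.16 = 2591 BTU/h
E = 2591 × 2820 = 7306000 BTU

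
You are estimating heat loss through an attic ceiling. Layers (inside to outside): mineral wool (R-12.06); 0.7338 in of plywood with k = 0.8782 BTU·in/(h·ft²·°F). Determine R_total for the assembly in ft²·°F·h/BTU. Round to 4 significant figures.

12.90 ft²·°F·h/BTU

0.7338/0.8782 = 0.83557
R_total = 12.06 + 0.83557 = 12.896 ft²·°F·h/BTU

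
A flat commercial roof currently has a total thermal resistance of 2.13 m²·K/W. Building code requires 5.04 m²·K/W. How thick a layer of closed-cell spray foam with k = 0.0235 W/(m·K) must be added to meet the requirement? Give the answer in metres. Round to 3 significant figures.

0.0684 m

ΔR = 5.04 − 2.13 = 2.91 m²·K/W
L = ΔR × k = 2.91 × 0.0235 = 0.06839 m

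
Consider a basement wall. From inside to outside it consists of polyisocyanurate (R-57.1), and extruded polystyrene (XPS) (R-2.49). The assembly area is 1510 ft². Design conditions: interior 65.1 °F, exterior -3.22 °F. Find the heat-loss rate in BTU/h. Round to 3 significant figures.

R_total = 57.1 + 2.49 = 59.59 ft²·°F·h/BTU
Q = A·ΔT/R = 1510 × (65.1 − (-3.22)) / 59.59 = 1731 BTU/h

1730 BTU/h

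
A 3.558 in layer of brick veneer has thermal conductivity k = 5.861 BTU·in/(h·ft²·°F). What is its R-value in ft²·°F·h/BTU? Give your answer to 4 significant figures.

R = L/k = 3.558/5.861 = 0.60706 ft²·°F·h/BTU

0.6071 ft²·°F·h/BTU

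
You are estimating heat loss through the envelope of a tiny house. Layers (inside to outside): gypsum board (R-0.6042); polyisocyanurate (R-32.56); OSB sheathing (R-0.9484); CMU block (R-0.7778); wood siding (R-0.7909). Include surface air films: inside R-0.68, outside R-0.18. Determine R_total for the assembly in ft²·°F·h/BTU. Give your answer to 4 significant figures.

R_total = 0.68 + 0.6042 + 32.56 + 0.9484 + 0.7778 + 0.7909 + 0.18 = 36.541 ft²·°F·h/BTU

36.54 ft²·°F·h/BTU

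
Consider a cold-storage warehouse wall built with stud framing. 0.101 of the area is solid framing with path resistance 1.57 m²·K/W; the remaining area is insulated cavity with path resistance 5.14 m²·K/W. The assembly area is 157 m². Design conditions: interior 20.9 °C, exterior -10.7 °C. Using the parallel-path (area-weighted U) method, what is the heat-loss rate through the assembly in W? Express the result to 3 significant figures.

1190 W

U_eff = 0.899/5.14 + 0.101/1.57 = 0.1749 + 0.06433 = 0.2392
R_eff = 1/U_eff = 4.18 m²·K/W
Q = 157 × (20.9 − (-10.7)) / 4.18 = 1187 W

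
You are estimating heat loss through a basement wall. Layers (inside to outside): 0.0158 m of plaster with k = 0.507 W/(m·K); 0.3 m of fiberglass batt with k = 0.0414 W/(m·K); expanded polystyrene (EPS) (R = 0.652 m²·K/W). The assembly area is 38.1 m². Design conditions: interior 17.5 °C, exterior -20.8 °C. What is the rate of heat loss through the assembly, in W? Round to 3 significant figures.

184 W

0.0158/0.507 = 0.03116
0.3/0.0414 = 7.246
R_total = 0.03116 + 7.246 + 0.652 = 7.93 m²·K/W
Q = A·ΔT/R = 38.1 × (17.5 − (-20.8)) / 7.93 = 184 W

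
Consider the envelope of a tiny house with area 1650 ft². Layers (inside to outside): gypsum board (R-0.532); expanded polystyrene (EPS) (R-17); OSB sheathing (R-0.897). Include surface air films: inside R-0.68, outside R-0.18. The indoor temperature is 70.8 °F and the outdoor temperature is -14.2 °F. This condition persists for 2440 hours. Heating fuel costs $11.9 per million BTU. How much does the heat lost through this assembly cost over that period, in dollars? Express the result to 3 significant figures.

R_total = 0.68 + 0.532 + 17 + 0.897 + 0.18 = 19.29 ft²·°F·h/BTU
Q = 1650 × (70.8 − (-14.2)) / 19.29 = 7271 BTU/h
E = 7271 × 2440 = 17740000 BTU
Cost = 17740000/10⁶ × 11.9 = $211.1

211 dollars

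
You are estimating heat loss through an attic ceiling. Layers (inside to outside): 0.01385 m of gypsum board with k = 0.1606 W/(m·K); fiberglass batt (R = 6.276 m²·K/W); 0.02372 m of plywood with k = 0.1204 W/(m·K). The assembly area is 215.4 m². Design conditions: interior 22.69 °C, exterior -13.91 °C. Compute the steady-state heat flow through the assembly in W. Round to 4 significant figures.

1202 W

0.01385/0.1606 = 0.086239
0.02372/0.1204 = 0.19701
R_total = 0.086239 + 6.276 + 0.19701 = 6.5592 m²·K/W
Q = A·ΔT/R = 215.4 × (22.69 − (-13.91)) / 6.5592 = 1201.9 W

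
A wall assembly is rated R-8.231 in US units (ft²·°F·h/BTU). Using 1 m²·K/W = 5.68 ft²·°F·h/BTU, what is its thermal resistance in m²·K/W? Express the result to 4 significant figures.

R_SI = 8.231/5.68 = 1.4491

1.449 m²·K/W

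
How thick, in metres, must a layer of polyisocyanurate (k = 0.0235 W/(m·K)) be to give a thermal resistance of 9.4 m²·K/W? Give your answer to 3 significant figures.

L = R·k = 9.4 × 0.0235 = 0.2209 m

0.221 m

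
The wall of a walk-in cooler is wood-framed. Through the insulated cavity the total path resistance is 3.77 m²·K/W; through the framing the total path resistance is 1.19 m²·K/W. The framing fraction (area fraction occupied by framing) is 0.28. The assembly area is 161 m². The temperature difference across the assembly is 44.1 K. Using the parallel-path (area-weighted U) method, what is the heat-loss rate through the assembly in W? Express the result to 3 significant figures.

3030 W

U_eff = 0.72/3.77 + 0.28/1.19 = 0.191 + 0.2353 = 0.4263
R_eff = 1/U_eff = 2.346 m²·K/W
Q = 161 × 44.1 / 2.346 = 3027 W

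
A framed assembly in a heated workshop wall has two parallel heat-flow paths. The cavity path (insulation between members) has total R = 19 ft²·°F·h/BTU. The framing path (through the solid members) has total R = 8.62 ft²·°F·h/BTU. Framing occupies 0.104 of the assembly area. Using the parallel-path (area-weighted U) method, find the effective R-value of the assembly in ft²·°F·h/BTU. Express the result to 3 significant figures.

U_eff = 0.896/19 + 0.104/8.62 = 0.04716 + 0.01206 = 0.05922
R_eff = 1/U_eff = 16.89 ft²·°F·h/BTU

16.9 ft²·°F·h/BTU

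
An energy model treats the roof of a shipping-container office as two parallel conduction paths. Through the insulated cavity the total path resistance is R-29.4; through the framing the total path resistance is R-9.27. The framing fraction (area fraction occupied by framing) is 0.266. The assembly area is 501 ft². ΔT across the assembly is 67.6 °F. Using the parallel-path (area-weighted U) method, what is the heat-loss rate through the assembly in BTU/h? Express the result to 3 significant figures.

U_eff = 0.734/29.4 + 0.266/9.27 = 0.02497 + 0.02869 = 0.05366
R_eff = 1/U_eff = 18.64 ft²·°F·h/BTU
Q = 501 × 67.6 / 18.64 = 1817 BTU/h

1820 BTU/h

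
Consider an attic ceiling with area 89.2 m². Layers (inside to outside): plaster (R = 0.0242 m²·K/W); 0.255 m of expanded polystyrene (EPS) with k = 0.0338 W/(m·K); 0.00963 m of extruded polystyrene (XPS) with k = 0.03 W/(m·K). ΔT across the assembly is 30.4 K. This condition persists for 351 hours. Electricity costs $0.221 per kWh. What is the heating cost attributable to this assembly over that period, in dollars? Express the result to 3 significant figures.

0.255/0.0338 = 7.544
0.00963/0.03 = 0.321
R_total = 0.0242 + 7.544 + 0.321 = 7.89 m²·K/W
Q = 89.2 × 30.4 / 7.89 = 343.7 W
E = 343.7 W × 351 h / 1000 = 120.6 kWh
Cost = 120.6 × 0.221 = $26.66

26.7 dollars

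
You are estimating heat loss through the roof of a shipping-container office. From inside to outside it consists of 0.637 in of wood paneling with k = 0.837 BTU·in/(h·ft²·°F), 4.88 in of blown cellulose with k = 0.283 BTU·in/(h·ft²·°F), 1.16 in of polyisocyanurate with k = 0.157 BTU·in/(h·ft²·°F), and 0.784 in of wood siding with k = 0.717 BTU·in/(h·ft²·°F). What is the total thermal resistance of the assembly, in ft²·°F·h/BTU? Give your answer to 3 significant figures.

26.5 ft²·°F·h/BTU

0.637/0.837 = 0.7611
4.88/0.283 = 17.24
1.16/0.157 = 7.389
0.784/0.717 = 1.093
R_total = 0.7611 + 17.24 + 7.389 + 1.093 = 26.49 ft²·°F·h/BTU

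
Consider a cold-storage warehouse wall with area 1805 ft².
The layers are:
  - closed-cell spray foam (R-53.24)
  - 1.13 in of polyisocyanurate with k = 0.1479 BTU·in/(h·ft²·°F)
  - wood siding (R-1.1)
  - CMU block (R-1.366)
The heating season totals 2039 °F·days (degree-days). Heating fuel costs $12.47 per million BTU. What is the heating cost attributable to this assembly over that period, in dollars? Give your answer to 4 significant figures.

17.39 dollars

1.13/0.1479 = 7.6403
R_total = 53.24 + 7.6403 + 1.1 + 1.366 = 63.346 ft²·°F·h/BTU
E = A × HDD × 24 / R = 1805 × 2039 × 24 / 63.346 = 1394400 BTU
Cost = 1394400/10⁶ × 12.47 = $17.388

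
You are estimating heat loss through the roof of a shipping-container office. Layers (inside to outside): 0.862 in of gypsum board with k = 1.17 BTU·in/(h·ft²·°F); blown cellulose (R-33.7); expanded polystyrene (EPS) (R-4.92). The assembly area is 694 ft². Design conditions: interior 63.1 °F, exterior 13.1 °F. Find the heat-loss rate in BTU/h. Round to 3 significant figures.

882 BTU/h

0.862/1.17 = 0.7368
R_total = 0.7368 + 33.7 + 4.92 = 39.36 ft²·°F·h/BTU
Q = A·ΔT/R = 694 × (63.1 − 13.1) / 39.36 = 881.7 BTU/h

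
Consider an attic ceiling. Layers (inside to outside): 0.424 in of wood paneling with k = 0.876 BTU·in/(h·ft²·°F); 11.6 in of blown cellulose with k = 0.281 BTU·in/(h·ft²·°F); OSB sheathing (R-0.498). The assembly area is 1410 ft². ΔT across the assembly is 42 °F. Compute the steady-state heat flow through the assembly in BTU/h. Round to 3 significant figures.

1400 BTU/h

0.424/0.876 = 0.484
11.6/0.281 = 41.28
R_total = 0.484 + 41.28 + 0.498 = 42.26 ft²·°F·h/BTU
Q = A·ΔT/R = 1410 × 42 / 42.26 = 1401 BTU/h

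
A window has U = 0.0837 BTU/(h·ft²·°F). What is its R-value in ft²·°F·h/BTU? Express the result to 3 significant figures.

11.9 ft²·°F·h/BTU

R = 1/U = 1/0.0837 = 11.95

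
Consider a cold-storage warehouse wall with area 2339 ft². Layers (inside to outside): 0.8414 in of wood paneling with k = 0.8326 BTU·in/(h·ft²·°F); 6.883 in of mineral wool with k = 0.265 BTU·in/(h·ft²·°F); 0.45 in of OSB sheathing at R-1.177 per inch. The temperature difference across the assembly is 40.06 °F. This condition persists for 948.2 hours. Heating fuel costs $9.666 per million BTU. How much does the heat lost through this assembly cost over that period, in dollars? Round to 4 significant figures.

0.8414/0.8326 = 1.0106
6.883/0.265 = 25.974
0.45 × 1.177 = 0.52965
R_total = 1.0106 + 25.974 + 0.52965 = 27.514 ft²·°F·h/BTU
Q = 2339 × 40.06 / 27.514 = 3405.6 BTU/h
E = 3405.6 × 948.2 = 3229200 BTU
Cost = 3229200/10⁶ × 9.666 = $31.213

31.21 dollars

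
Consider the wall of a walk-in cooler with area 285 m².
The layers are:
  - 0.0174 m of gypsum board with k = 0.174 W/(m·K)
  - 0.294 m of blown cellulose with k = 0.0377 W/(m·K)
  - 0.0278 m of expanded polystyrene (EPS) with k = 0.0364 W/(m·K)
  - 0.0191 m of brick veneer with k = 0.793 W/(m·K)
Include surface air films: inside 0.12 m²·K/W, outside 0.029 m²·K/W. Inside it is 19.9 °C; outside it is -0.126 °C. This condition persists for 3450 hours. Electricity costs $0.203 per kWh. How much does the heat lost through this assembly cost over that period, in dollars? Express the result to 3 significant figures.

0.0174/0.174 = 0.1
0.294/0.0377 = 7.798
0.0278/0.0364 = 0.7637
0.0191/0.793 = 0.02409
R_total = 0.12 + 0.1 + 7.798 + 0.7637 + 0.02409 + 0.029 = 8.835 m²·K/W
Q = 285 × (19.9 − (-0.126)) / 8.835 = 646 W
E = 646 W × 3450 h / 1000 = 2229 kWh
Cost = 2229 × 0.203 = $452.4

452 dollars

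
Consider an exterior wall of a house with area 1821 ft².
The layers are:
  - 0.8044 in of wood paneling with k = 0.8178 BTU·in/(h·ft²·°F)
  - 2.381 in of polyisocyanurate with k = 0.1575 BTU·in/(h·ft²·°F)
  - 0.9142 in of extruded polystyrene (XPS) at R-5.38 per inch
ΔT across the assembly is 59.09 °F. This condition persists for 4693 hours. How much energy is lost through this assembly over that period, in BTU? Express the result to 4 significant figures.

24020000 BTU

0.8044/0.8178 = 0.98361
2.381/0.1575 = 15.117
0.9142 × 5.38 = 4.9184
R_total = 0.98361 + 15.117 + 4.9184 = 21.019 ft²·°F·h/BTU
Q = 1821 × 59.09 / 21.019 = 5119.2 BTU/h
E = 5119.2 × 4693 = 24024000 BTU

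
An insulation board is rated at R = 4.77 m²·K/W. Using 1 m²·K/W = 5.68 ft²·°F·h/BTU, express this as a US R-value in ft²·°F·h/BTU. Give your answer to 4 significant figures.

R_US = 4.77 × 5.68 = 27.094

27.09 ft²·°F·h/BTU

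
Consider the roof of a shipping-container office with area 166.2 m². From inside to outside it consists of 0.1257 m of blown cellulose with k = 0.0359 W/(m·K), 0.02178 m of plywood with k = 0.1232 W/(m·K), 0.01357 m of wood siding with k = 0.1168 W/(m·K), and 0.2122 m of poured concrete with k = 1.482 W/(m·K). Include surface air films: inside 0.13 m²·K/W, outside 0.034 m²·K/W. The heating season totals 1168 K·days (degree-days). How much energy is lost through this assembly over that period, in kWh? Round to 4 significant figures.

1136 kWh

0.1257/0.0359 = 3.5014
0.02178/0.1232 = 0.17679
0.01357/0.1168 = 0.11618
0.2122/1.482 = 0.14318
R_total = 0.13 + 3.5014 + 0.17679 + 0.11618 + 0.14318 + 0.034 = 4.1015 m²·K/W
E = A × HDD × 24 / R / 1000 = 166.2 × 1168 × 24 / 4.1015 / 1000 = 1135.9 kWh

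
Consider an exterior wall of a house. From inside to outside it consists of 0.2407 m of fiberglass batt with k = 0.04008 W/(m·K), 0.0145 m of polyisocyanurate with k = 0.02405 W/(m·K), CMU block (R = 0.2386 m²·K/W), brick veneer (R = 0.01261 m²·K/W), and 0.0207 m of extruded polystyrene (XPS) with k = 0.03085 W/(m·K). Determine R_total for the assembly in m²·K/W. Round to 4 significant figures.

0.2407/0.04008 = 6.0055
0.0145/0.02405 = 0.60291
0.0207/0.03085 = 0.67099
R_total = 6.0055 + 0.60291 + 0.2386 + 0.01261 + 0.67099 = 7.5306 m²·K/W

7.531 m²·K/W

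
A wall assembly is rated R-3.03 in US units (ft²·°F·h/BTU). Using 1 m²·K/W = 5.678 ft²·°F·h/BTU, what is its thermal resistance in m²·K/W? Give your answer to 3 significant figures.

R_SI = 3.03/5.678 = 0.5336

0.534 m²·K/W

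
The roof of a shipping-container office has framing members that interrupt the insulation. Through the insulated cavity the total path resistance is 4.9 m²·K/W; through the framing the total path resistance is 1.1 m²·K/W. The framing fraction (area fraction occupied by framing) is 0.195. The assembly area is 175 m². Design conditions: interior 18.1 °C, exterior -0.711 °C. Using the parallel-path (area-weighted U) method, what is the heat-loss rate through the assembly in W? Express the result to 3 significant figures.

1120 W

U_eff = 0.805/4.9 + 0.195/1.1 = 0.1643 + 0.1773 = 0.3416
R_eff = 1/U_eff = 2.928 m²·K/W
Q = 175 × (18.1 − (-0.711)) / 2.928 = 1124 W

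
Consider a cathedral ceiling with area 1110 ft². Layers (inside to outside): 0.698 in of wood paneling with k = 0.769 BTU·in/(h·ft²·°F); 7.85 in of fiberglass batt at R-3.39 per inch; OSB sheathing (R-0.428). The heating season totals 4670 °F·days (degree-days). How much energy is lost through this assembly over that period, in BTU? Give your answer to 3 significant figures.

4450000 BTU

0.698/0.769 = 0.9077
7.85 × 3.39 = 26.61
R_total = 0.9077 + 26.61 + 0.428 = 27.95 ft²·°F·h/BTU
E = A × HDD × 24 / R = 1110 × 4670 × 24 / 27.95 = 4452000 BTU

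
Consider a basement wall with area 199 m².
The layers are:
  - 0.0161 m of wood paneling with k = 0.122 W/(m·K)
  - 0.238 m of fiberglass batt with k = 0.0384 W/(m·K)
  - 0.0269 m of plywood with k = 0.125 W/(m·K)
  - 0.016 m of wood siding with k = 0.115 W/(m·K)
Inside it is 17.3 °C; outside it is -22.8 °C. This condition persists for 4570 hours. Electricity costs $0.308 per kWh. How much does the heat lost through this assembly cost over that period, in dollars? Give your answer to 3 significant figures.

1680 dollars

0.0161/0.122 = 0.132
0.238/0.0384 = 6.198
0.0269/0.125 = 0.2152
0.016/0.115 = 0.1391
R_total = 0.132 + 6.198 + 0.2152 + 0.1391 = 6.684 m²·K/W
Q = 199 × (17.3 − (-22.8)) / 6.684 = 1194 W
E = 1194 W × 4570 h / 1000 = 5456 kWh
Cost = 5456 × 0.308 = $1680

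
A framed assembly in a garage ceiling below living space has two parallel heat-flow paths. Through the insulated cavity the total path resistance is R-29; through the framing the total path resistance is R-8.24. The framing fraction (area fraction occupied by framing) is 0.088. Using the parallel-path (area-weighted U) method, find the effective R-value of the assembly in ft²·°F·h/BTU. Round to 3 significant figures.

23.7 ft²·°F·h/BTU

U_eff = 0.912/29 + 0.088/8.24 = 0.03145 + 0.01068 = 0.04213
R_eff = 1/U_eff = 23.74 ft²·°F·h/BTU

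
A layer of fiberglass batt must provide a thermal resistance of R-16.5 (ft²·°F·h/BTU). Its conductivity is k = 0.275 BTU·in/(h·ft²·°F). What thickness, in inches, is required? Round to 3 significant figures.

4.54 in

L = R × k = 16.5 × 0.275 = 4.538 in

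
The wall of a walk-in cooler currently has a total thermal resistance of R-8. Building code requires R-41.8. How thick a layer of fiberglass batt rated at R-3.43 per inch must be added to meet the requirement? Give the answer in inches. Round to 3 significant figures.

ΔR = 41.8 − 8 = 33.8 ft²·°F·h/BTU
L = ΔR / (R/in) = 33.8/3.43 = 9.854 in

9.85 in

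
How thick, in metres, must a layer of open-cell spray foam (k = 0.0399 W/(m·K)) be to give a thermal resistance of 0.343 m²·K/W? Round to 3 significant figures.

0.0137 m

L = R·k = 0.343 × 0.0399 = 0.01369 m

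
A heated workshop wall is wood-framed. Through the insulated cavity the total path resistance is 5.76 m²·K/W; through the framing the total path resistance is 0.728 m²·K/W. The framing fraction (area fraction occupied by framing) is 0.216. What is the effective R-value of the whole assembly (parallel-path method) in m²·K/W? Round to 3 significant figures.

U_eff = 0.784/5.76 + 0.216/0.728 = 0.1361 + 0.2967 = 0.4328
R_eff = 1/U_eff = 2.31 m²·K/W

2.31 m²·K/W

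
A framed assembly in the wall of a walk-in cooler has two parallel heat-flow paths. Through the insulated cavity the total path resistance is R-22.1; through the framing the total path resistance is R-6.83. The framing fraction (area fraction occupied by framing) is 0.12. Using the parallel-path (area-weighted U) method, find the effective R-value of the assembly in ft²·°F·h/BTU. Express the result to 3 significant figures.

U_eff = 0.88/22.1 + 0.12/6.83 = 0.03982 + 0.01757 = 0.05739
R_eff = 1/U_eff = 17.43 ft²·°F·h/BTU

17.4 ft²·°F·h/BTU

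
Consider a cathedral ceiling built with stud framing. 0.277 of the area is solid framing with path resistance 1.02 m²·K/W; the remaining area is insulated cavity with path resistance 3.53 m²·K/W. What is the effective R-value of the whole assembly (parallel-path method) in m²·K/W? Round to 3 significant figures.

2.10 m²·K/W

U_eff = 0.723/3.53 + 0.277/1.02 = 0.2048 + 0.2716 = 0.4764
R_eff = 1/U_eff = 2.099 m²·K/W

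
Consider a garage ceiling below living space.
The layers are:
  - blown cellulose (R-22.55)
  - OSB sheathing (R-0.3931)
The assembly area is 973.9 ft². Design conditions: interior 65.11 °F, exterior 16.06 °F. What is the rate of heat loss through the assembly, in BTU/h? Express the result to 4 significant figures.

R_total = 22.55 + 0.3931 = 22.943 ft²·°F·h/BTU
Q = A·ΔT/R = 973.9 × (65.11 − 16.06) / 22.943 = 2082.1 BTU/h

2082 BTU/h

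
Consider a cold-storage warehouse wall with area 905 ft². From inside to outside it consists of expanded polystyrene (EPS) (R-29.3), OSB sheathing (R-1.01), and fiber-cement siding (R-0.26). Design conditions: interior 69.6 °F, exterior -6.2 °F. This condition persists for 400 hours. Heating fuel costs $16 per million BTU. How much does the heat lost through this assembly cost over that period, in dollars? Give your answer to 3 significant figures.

14.4 dollars

R_total = 29.3 + 1.01 + 0.26 = 30.57 ft²·°F·h/BTU
Q = 905 × (69.6 − (-6.2)) / 30.57 = 2244 BTU/h
E = 2244 × 400 = 897600 BTU
Cost = 897600/10⁶ × 16 = $14.36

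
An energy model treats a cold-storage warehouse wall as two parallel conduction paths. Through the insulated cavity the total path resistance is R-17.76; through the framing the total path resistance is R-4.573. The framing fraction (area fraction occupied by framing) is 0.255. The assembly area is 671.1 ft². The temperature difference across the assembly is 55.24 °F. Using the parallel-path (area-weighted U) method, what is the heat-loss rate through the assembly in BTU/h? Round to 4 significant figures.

U_eff = 0.745/17.76 + 0.255/4.573 = 0.041948 + 0.055762 = 0.09771
R_eff = 1/U_eff = 10.234 ft²·°F·h/BTU
Q = 671.1 × 55.24 / 10.234 = 3622.3 BTU/h

3622 BTU/h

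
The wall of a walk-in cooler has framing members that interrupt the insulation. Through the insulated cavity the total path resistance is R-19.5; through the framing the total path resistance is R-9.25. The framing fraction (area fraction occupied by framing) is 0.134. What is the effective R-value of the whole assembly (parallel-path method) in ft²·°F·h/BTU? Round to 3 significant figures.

17.0 ft²·°F·h/BTU

U_eff = 0.866/19.5 + 0.134/9.25 = 0.04441 + 0.01449 = 0.0589
R_eff = 1/U_eff = 16.98 ft²·°F·h/BTU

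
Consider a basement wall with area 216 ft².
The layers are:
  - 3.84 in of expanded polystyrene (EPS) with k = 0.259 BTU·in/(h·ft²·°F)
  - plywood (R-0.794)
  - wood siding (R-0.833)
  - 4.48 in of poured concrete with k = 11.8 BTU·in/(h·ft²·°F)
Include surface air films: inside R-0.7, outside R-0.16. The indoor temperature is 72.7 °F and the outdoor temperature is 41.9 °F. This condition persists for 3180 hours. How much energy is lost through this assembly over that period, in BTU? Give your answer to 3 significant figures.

3.84/0.259 = 14.83
4.48/11.8 = 0.3797
R_total = 0.7 + 14.83 + 0.794 + 0.833 + 0.3797 + 0.16 = 17.69 ft²·°F·h/BTU
Q = 216 × (72.7 − 41.9) / 17.69 = 376 BTU/h
E = 376 × 3180 = 1196000 BTU

1200000 BTU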